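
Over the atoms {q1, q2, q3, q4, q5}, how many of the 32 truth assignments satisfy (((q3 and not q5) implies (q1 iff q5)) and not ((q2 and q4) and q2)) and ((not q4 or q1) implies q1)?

13

Initial set: {((((q3 and not q5) implies (q1 iff q5)) and not ((q2 and q4) and q2)) and ((not q4 or q1) implies q1))}.
((((q3 and not q5) implies (q1 iff q5)) and not ((q2 and q4) and q2)) and ((not q4 or q1) implies q1)): α-rule — add (((q3 and not q5) implies (q1 iff q5)) and not ((q2 and q4) and q2)), ((not q4 or q1) implies q1).
(((q3 and not q5) implies (q1 iff q5)) and not ((q2 and q4) and q2)): α-rule — add ((q3 and not q5) implies (q1 iff q5)), not ((q2 and q4) and q2).
((not q4 or q1) implies q1): β-rule — branch into not (not q4 or q1)  //  q1.
  branch 1 (add not (not q4 or q1)):
    not (not q4 or q1): α-rule — add not not q4, not q1.
    ((q3 and not q5) implies (q1 iff q5)): β-rule — branch into not (q3 and not q5)  //  (q1 iff q5).
      branch 1.1 (add not (q3 and not q5)):
        not ((q2 and q4) and q2): β-rule — branch into not (q2 and q4)  //  not q2.
          branch 1.1.1 (add not (q2 and q4)):
            not (q3 and not q5): β-rule — branch into not q3  //  not not q5.
              branch 1.1.1.1 (add not q3):
                not (q2 and q4): β-rule — branch into not q2  //  not q4.
                  branch 1.1.1.1.1 (add not q2):
                    ○ open, literals {q1=false, q2=false, q3=false, q4=true}.
                  branch 1.1.1.1.2 (add not q4):
                    × closes — contains both q4 and not q4.
              branch 1.1.1.2 (add not not q5):
                not (q2 and q4): β-rule — branch into not q2  //  not q4.
                  branch 1.1.1.2.1 (add not q2):
                    ○ open, literals {q1=false, q2=false, q4=true, q5=true}.
                  branch 1.1.1.2.2 (add not q4):
                    × closes — contains both q4 and not q4.
          branch 1.1.2 (add not q2):
            not (q3 and not q5): β-rule — branch into not q3  //  not not q5.
              branch 1.1.2.1 (add not q3):
                ○ open, literals {q1=false, q2=false, q3=false, q4=true}.
              branch 1.1.2.2 (add not not q5):
                ○ open, literals {q1=false, q2=false, q4=true, q5=true}.
      branch 1.2 (add (q1 iff q5)):
        not ((q2 and q4) and q2): β-rule — branch into not (q2 and q4)  //  not q2.
          branch 1.2.1 (add not (q2 and q4)):
            (q1 iff q5): β-rule — branch into q1, q5  //  not q1, not q5.
              branch 1.2.1.1 (add q1, q5):
                × closes — contains both q1 and not q1.
              branch 1.2.1.2 (add not q1, not q5):
                not (q2 and q4): β-rule — branch into not q2  //  not q4.
                  branch 1.2.1.2.1 (add not q2):
                    ○ open, literals {q1=false, q2=false, q4=true, q5=false}.
                  branch 1.2.1.2.2 (add not q4):
                    × closes — contains both q4 and not q4.
          branch 1.2.2 (add not q2):
            (q1 iff q5): β-rule — branch into q1, q5  //  not q1, not q5.
              branch 1.2.2.1 (add q1, q5):
                × closes — contains both q1 and not q1.
              branch 1.2.2.2 (add not q1, not q5):
                ○ open, literals {q1=false, q2=false, q4=true, q5=false}.
  branch 2 (add q1):
    ((q3 and not q5) implies (q1 iff q5)): β-rule — branch into not (q3 and not q5)  //  (q1 iff q5).
      branch 2.1 (add not (q3 and not q5)):
        not ((q2 and q4) and q2): β-rule — branch into not (q2 and q4)  //  not q2.
          branch 2.1.1 (add not (q2 and q4)):
            not (q3 and not q5): β-rule — branch into not q3  //  not not q5.
              branch 2.1.1.1 (add not q3):
                not (q2 and q4): β-rule — branch into not q2  //  not q4.
                  branch 2.1.1.1.1 (add not q2):
                    ○ open, literals {q1=true, q2=false, q3=false}.
                  branch 2.1.1.1.2 (add not q4):
                    ○ open, literals {q1=true, q3=false, q4=false}.
              branch 2.1.1.2 (add not not q5):
                not (q2 and q4): β-rule — branch into not q2  //  not q4.
                  branch 2.1.1.2.1 (add not q2):
                    ○ open, literals {q1=true, q2=false, q5=true}.
                  branch 2.1.1.2.2 (add not q4):
                    ○ open, literals {q1=true, q4=false, q5=true}.
          branch 2.1.2 (add not q2):
            not (q3 and not q5): β-rule — branch into not q3  //  not not q5.
              branch 2.1.2.1 (add not q3):
                ○ open, literals {q1=true, q2=false, q3=false}.
              branch 2.1.2.2 (add not not q5):
                ○ open, literals {q1=true, q2=false, q5=true}.
      branch 2.2 (add (q1 iff q5)):
        not ((q2 and q4) and q2): β-rule — branch into not (q2 and q4)  //  not q2.
          branch 2.2.1 (add not (q2 and q4)):
            (q1 iff q5): β-rule — branch into q1, q5  //  not q1, not q5.
              branch 2.2.1.1 (add q1, q5):
                not (q2 and q4): β-rule — branch into not q2  //  not q4.
                  branch 2.2.1.1.1 (add not q2):
                    ○ open, literals {q1=true, q2=false, q5=true}.
                  branch 2.2.1.1.2 (add not q4):
                    ○ open, literals {q1=true, q4=false, q5=true}.
              branch 2.2.1.2 (add not q1, not q5):
                × closes — contains both q1 and not q1.
          branch 2.2.2 (add not q2):
            (q1 iff q5): β-rule — branch into q1, q5  //  not q1, not q5.
              branch 2.2.2.1 (add q1, q5):
                ○ open, literals {q1=true, q2=false, q5=true}.
              branch 2.2.2.2 (add not q1, not q5):
                × closes — contains both q1 and not q1.
7 branches closed, 15 open.
Each open branch fixes some atoms; the unmentioned ones are free. Counting distinct full assignments: branch {q1=false, q2=false, q3=false, q4=true} (q5) contributes 2 new; branch {q1=false, q2=false, q4=true, q5=true} (q3) contributes 1 new; branch {q1=false, q2=false, q3=false, q4=true} (q5) contributes 0 new; branch {q1=false, q2=false, q4=true, q5=true} (q3) contributes 0 new; branch {q1=false, q2=false, q4=true, q5=false} (q3) contributes 1 new; branch {q1=false, q2=false, q4=true, q5=false} (q3) contributes 0 new; branch {q1=true, q2=false, q3=false} (q4, q5) contributes 4 new; branch {q1=true, q3=false, q4=false} (q2, q5) contributes 2 new; branch {q1=true, q2=false, q5=true} (q3, q4) contributes 2 new; branch {q1=true, q4=false, q5=true} (q2, q3) contributes 1 new; branch {q1=true, q2=false, q3=false} (q4, q5) contributes 0 new; branch {q1=true, q2=false, q5=true} (q3, q4) contributes 0 new; branch {q1=true, q2=false, q5=true} (q3, q4) contributes 0 new; branch {q1=true, q4=false, q5=true} (q2, q3) contributes 0 new; branch {q1=true, q2=false, q5=true} (q3, q4) contributes 0 new. Total: 13.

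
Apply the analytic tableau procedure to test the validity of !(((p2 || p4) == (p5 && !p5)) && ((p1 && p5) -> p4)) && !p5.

Not valid

Assume the negation and expand:
Initial set: {!(!(((p2 || p4) == (p5 && !p5)) && ((p1 && p5) -> p4)) && !p5)}.
!(!(((p2 || p4) == (p5 && !p5)) && ((p1 && p5) -> p4)) && !p5): β-rule — branch into !!(((p2 || p4) == (p5 && !p5)) && ((p1 && p5) -> p4))  //  !!p5.
  branch 1 (add !!(((p2 || p4) == (p5 && !p5)) && ((p1 && p5) -> p4))):
    !!(((p2 || p4) == (p5 && !p5)) && ((p1 && p5) -> p4)): α-rule — add ((p2 || p4) == (p5 && !p5)), ((p1 && p5) -> p4).
    ((p2 || p4) == (p5 && !p5)): β-rule — branch into (p2 || p4), (p5 && !p5)  //  !(p2 || p4), !(p5 && !p5).
      branch 1.1 (add (p2 || p4), (p5 && !p5)):
        (p5 && !p5): α-rule — add p5, !p5.
        × closes — contains both p5 and !p5.
      branch 1.2 (add !(p2 || p4), !(p5 && !p5)):
        !(p2 || p4): α-rule — add !p2, !p4.
        ((p1 && p5) -> p4): β-rule — branch into !(p1 && p5)  //  p4.
          branch 1.2.1 (add !(p1 && p5)):
            !(p5 && !p5): β-rule — branch into !p5  //  !!p5.
              branch 1.2.1.1 (add !p5):
                !(p1 && p5): β-rule — branch into !p1  //  !p5.
                  branch 1.2.1.1.1 (add !p1):
                    ○ open, literals {p1=0, p2=0, p4=0, p5=0}.
                  branch 1.2.1.1.2 (add !p5):
                    ○ open, literals {p2=0, p4=0, p5=0}.
              branch 1.2.1.2 (add !!p5):
                !(p1 && p5): β-rule — branch into !p1  //  !p5.
                  branch 1.2.1.2.1 (add !p1):
                    ○ open, literals {p1=0, p2=0, p4=0, p5=1}.
                  branch 1.2.1.2.2 (add !p5):
                    × closes — contains both p5 and !p5.
          branch 1.2.2 (add p4):
            × closes — contains both p4 and !p4.
  branch 2 (add !!p5):
    ○ open, literals {p5=1}.
3 branches closed, 4 open.
An open branch gives a countermodel: p1=0, p2=0, p4=0, p5=0 (unmentioned atoms arbitrary); under it the original formula is false.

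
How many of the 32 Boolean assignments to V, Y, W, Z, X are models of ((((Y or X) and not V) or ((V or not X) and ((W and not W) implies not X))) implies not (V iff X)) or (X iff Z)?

24

Initial set: {(((((Y or X) and not V) or ((V or not X) and ((W and not W) implies not X))) implies not (V iff X)) or (X iff Z))}.
(((((Y or X) and not V) or ((V or not X) and ((W and not W) implies not X))) implies not (V iff X)) or (X iff Z)): β-rule — branch into ((((Y or X) and not V) or ((V or not X) and ((W and not W) implies not X))) implies not (V iff X))  //  (X iff Z).
  branch 1 (add ((((Y or X) and not V) or ((V or not X) and ((W and not W) implies not X))) implies not (V iff X))):
    ((((Y or X) and not V) or ((V or not X) and ((W and not W) implies not X))) implies not (V iff X)): β-rule — branch into not (((Y or X) and not V) or ((V or not X) and ((W and not W) implies not X)))  //  not (V iff X).
      branch 1.1 (add not (((Y or X) and not V) or ((V or not X) and ((W and not W) implies not X)))):
        not (((Y or X) and not V) or ((V or not X) and ((W and not W) implies not X))): α-rule — add not ((Y or X) and not V), not ((V or not X) and ((W and not W) implies not X)).
        not ((Y or X) and not V): β-rule — branch into not (Y or X)  //  not not V.
          branch 1.1.1 (add not (Y or X)):
            not (Y or X): α-rule — add not Y, not X.
            not ((V or not X) and ((W and not W) implies not X)): β-rule — branch into not (V or not X)  //  not ((W and not W) implies not X).
              branch 1.1.1.1 (add not (V or not X)):
                not (V or not X): α-rule — add not V, not not X.
                × closes — contains both X and not X.
              branch 1.1.1.2 (add not ((W and not W) implies not X)):
                not ((W and not W) implies not X): α-rule — add (W and not W), not not X.
                × closes — contains both X and not X.
          branch 1.1.2 (add not not V):
            not ((V or not X) and ((W and not W) implies not X)): β-rule — branch into not (V or not X)  //  not ((W and not W) implies not X).
              branch 1.1.2.1 (add not (V or not X)):
                not (V or not X): α-rule — add not V, not not X.
                × closes — contains both V and not V.
              branch 1.1.2.2 (add not ((W and not W) implies not X)):
                not ((W and not W) implies not X): α-rule — add (W and not W), not not X.
                (W and not W): α-rule — add W, not W.
                × closes — contains both W and not W.
      branch 1.2 (add not (V iff X)):
        not (V iff X): β-rule — branch into V, not X  //  not V, X.
          branch 1.2.1 (add V, not X):
            ○ open, literals {V=true, X=false}.
          branch 1.2.2 (add not V, X):
            ○ open, literals {V=false, X=true}.
  branch 2 (add (X iff Z)):
    (X iff Z): β-rule — branch into X, Z  //  not X, not Z.
      branch 2.1 (add X, Z):
        ○ open, literals {X=true, Z=true}.
      branch 2.2 (add not X, not Z):
        ○ open, literals {X=false, Z=false}.
4 branches closed, 4 open.
Each open branch fixes some atoms; the unmentioned ones are free. Counting distinct full assignments: branch {V=true, X=false} (Y, W, Z) contributes 8 new; branch {V=false, X=true} (Y, W, Z) contributes 8 new; branch {X=true, Z=true} (V, Y, W) contributes 4 new; branch {X=false, Z=false} (V, Y, W) contributes 4 new. Total: 24.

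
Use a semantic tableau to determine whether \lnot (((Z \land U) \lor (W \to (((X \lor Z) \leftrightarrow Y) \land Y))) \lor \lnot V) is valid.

Assume the negation and expand:
Initial set: {F \lnot (((Z \land U) \lor (W \to (((X \lor Z) \leftrightarrow Y) \land Y))) \lor \lnot V)}.
F \lnot (((Z \land U) \lor (W \to (((X \lor Z) \leftrightarrow Y) \land Y))) \lor \lnot V): β-rule — branch into T ((Z \land U) \lor (W \to (((X \lor Z) \leftrightarrow Y) \land Y)))  //  T \lnot V.
  branch 1 (add T ((Z \land U) \lor (W \to (((X \lor Z) \leftrightarrow Y) \land Y)))):
    T ((Z \land U) \lor (W \to (((X \lor Z) \leftrightarrow Y) \land Y))): β-rule — branch into T (Z \land U)  //  T (W \to (((X \lor Z) \leftrightarrow Y) \land Y)).
      branch 1.1 (add T (Z \land U)):
        T (Z \land U): α-rule — add T Z, T U.
        ○ open, literals {U=1, Z=1}.
      branch 1.2 (add T (W \to (((X \lor Z) \leftrightarrow Y) \land Y))):
        T (W \to (((X \lor Z) \leftrightarrow Y) \land Y)): β-rule — branch into F W  //  T (((X \lor Z) \leftrightarrow Y) \land Y).
          branch 1.2.1 (add F W):
            ○ open, literals {W=0}.
          branch 1.2.2 (add T (((X \lor Z) \leftrightarrow Y) \land Y)):
            T (((X \lor Z) \leftrightarrow Y) \land Y): α-rule — add T ((X \lor Z) \leftrightarrow Y), T Y.
            T ((X \lor Z) \leftrightarrow Y): β-rule — branch into T (X \lor Z), T Y  //  F (X \lor Z), F Y.
              branch 1.2.2.1 (add T (X \lor Z), T Y):
                T (X \lor Z): β-rule — branch into T X  //  T Z.
                  branch 1.2.2.1.1 (add T X):
                    ○ open, literals {X=1, Y=1}.
                  branch 1.2.2.1.2 (add T Z):
                    ○ open, literals {Y=1, Z=1}.
              branch 1.2.2.2 (add F (X \lor Z), F Y):
                × closes — contains both Y and \lnot Y.
  branch 2 (add T \lnot V):
    ○ open, literals {V=0}.
1 branch closed, 5 open.
An open branch gives a countermodel: U=1, Z=1 (unmentioned atoms arbitrary); under it the original formula is false.

Not valid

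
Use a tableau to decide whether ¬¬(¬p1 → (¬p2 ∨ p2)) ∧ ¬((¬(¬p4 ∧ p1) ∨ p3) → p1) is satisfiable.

Satisfiable

Initial set: {(¬¬(¬p1 → (¬p2 ∨ p2)) ∧ ¬((¬(¬p4 ∧ p1) ∨ p3) → p1))}.
(¬¬(¬p1 → (¬p2 ∨ p2)) ∧ ¬((¬(¬p4 ∧ p1) ∨ p3) → p1)): α-rule — add ¬¬(¬p1 → (¬p2 ∨ p2)), ¬((¬(¬p4 ∧ p1) ∨ p3) → p1).
¬¬(¬p1 → (¬p2 ∨ p2)): drop double negation, giving (¬p1 → (¬p2 ∨ p2)).
¬((¬(¬p4 ∧ p1) ∨ p3) → p1): α-rule — add (¬(¬p4 ∧ p1) ∨ p3), ¬p1.
(¬p1 → (¬p2 ∨ p2)): β-rule — branch into ¬¬p1  //  (¬p2 ∨ p2).
  branch 1 (add ¬¬p1):
    × closes — contains both p1 and ¬p1.
  branch 2 (add (¬p2 ∨ p2)):
    (¬(¬p4 ∧ p1) ∨ p3): β-rule — branch into ¬(¬p4 ∧ p1)  //  p3.
      branch 2.1 (add ¬(¬p4 ∧ p1)):
        (¬p2 ∨ p2): β-rule — branch into ¬p2  //  p2.
          branch 2.1.1 (add ¬p2):
            ¬(¬p4 ∧ p1): β-rule — branch into ¬¬p4  //  ¬p1.
              branch 2.1.1.1 (add ¬¬p4):
                ○ open, literals {p1=F, p2=F, p4=T}.
              branch 2.1.1.2 (add ¬p1):
                ○ open, literals {p1=F, p2=F}.
          branch 2.1.2 (add p2):
            ¬(¬p4 ∧ p1): β-rule — branch into ¬¬p4  //  ¬p1.
              branch 2.1.2.1 (add ¬¬p4):
                ○ open, literals {p1=F, p2=T, p4=T}.
              branch 2.1.2.2 (add ¬p1):
                ○ open, literals {p1=F, p2=T}.
      branch 2.2 (add p3):
        (¬p2 ∨ p2): β-rule — branch into ¬p2  //  p2.
          branch 2.2.1 (add ¬p2):
            ○ open, literals {p1=F, p2=F, p3=T}.
          branch 2.2.2 (add p2):
            ○ open, literals {p1=F, p2=T, p3=T}.
1 branch closed, 6 open.
An open branch gives a satisfying assignment: p1=F, p2=F, p4=T.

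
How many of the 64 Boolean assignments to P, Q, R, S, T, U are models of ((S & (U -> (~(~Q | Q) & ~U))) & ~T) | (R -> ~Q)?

Initial set: {(((S & (U -> (~(~Q | Q) & ~U))) & ~T) | (R -> ~Q))}.
(((S & (U -> (~(~Q | Q) & ~U))) & ~T) | (R -> ~Q)): β-rule — branch into ((S & (U -> (~(~Q | Q) & ~U))) & ~T)  //  (R -> ~Q).
  branch 1 (add ((S & (U -> (~(~Q | Q) & ~U))) & ~T)):
    ((S & (U -> (~(~Q | Q) & ~U))) & ~T): α-rule — add (S & (U -> (~(~Q | Q) & ~U))), ~T.
    (S & (U -> (~(~Q | Q) & ~U))): α-rule — add S, (U -> (~(~Q | Q) & ~U)).
    (U -> (~(~Q | Q) & ~U)): β-rule — branch into ~U  //  (~(~Q | Q) & ~U).
      branch 1.1 (add ~U):
        ○ open, literals {S=1, T=0, U=0}.
      branch 1.2 (add (~(~Q | Q) & ~U)):
        (~(~Q | Q) & ~U): α-rule — add ~(~Q | Q), ~U.
        ~(~Q | Q): α-rule — add ~~Q, ~Q.
        × closes — contains both Q and ~Q.
  branch 2 (add (R -> ~Q)):
    (R -> ~Q): β-rule — branch into ~R  //  ~Q.
      branch 2.1 (add ~R):
        ○ open, literals {R=0}.
      branch 2.2 (add ~Q):
        ○ open, literals {Q=0}.
1 branch closed, 3 open.
Each open branch fixes some atoms; the unmentioned ones are free. Counting distinct full assignments: branch {S=1, T=0, U=0} (P, Q, R) contributes 8 new; branch {R=0} (P, Q, S, T, U) contributes 28 new; branch {Q=0} (P, R, S, T, U) contributes 14 new. Total: 50.

50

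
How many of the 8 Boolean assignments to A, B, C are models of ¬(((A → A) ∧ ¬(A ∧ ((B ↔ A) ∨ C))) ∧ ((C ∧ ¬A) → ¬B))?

Initial set: {¬(((A → A) ∧ ¬(A ∧ ((B ↔ A) ∨ C))) ∧ ((C ∧ ¬A) → ¬B))}.
¬(((A → A) ∧ ¬(A ∧ ((B ↔ A) ∨ C))) ∧ ((C ∧ ¬A) → ¬B)): β-rule — branch into ¬((A → A) ∧ ¬(A ∧ ((B ↔ A) ∨ C)))  //  ¬((C ∧ ¬A) → ¬B).
  branch 1 (add ¬((A → A) ∧ ¬(A ∧ ((B ↔ A) ∨ C)))):
    ¬((A → A) ∧ ¬(A ∧ ((B ↔ A) ∨ C))): β-rule — branch into ¬(A → A)  //  ¬¬(A ∧ ((B ↔ A) ∨ C)).
      branch 1.1 (add ¬(A → A)):
        ¬(A → A): α-rule — add A, ¬A.
        × closes — contains both A and ¬A.
      branch 1.2 (add ¬¬(A ∧ ((B ↔ A) ∨ C))):
        ¬¬(A ∧ ((B ↔ A) ∨ C)): α-rule — add A, ((B ↔ A) ∨ C).
        ((B ↔ A) ∨ C): β-rule — branch into (B ↔ A)  //  C.
          branch 1.2.1 (add (B ↔ A)):
            (B ↔ A): β-rule — branch into B, A  //  ¬B, ¬A.
              branch 1.2.1.1 (add B, A):
                ○ open, literals {A=true, B=true}.
              branch 1.2.1.2 (add ¬B, ¬A):
                × closes — contains both A and ¬A.
          branch 1.2.2 (add C):
            ○ open, literals {A=true, C=true}.
  branch 2 (add ¬((C ∧ ¬A) → ¬B)):
    ¬((C ∧ ¬A) → ¬B): α-rule — add (C ∧ ¬A), ¬¬B.
    (C ∧ ¬A): α-rule — add C, ¬A.
    ○ open, literals {A=false, B=true, C=true}.
2 branches closed, 3 open.
Each open branch fixes some atoms; the unmentioned ones are free. Counting distinct full assignments: branch {A=true, B=true} (C) contributes 2 new; branch {A=true, C=true} (B) contributes 1 new; branch {A=false, B=true, C=true} (none free) contributes 1 new. Total: 4.

4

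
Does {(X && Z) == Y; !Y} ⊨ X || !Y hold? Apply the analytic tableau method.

Yes

Initial set: {((X && Z) == Y); !Y; !(X || !Y)}.
!(X || !Y): α-rule — add !X, !!Y.
× closes — contains both Y and !Y.
All 1 branch closes.
Every branch closed, so the premises entail the conclusion.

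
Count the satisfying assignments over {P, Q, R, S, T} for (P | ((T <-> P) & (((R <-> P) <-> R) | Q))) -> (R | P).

30

Initial set: {((P | ((T <-> P) & (((R <-> P) <-> R) | Q))) -> (R | P))}.
((P | ((T <-> P) & (((R <-> P) <-> R) | Q))) -> (R | P)): β-rule — branch into ~(P | ((T <-> P) & (((R <-> P) <-> R) | Q)))  //  (R | P).
  branch 1 (add ~(P | ((T <-> P) & (((R <-> P) <-> R) | Q)))):
    ~(P | ((T <-> P) & (((R <-> P) <-> R) | Q))): α-rule — add ~P, ~((T <-> P) & (((R <-> P) <-> R) | Q)).
    ~((T <-> P) & (((R <-> P) <-> R) | Q)): β-rule — branch into ~(T <-> P)  //  ~(((R <-> P) <-> R) | Q).
      branch 1.1 (add ~(T <-> P)):
        ~(T <-> P): β-rule — branch into T, ~P  //  ~T, P.
          branch 1.1.1 (add T, ~P):
            ○ open, literals {P=F, T=T}.
          branch 1.1.2 (add ~T, P):
            × closes — contains both P and ~P.
      branch 1.2 (add ~(((R <-> P) <-> R) | Q)):
        ~(((R <-> P) <-> R) | Q): α-rule — add ~((R <-> P) <-> R), ~Q.
        ~((R <-> P) <-> R): β-rule — branch into (R <-> P), ~R  //  ~(R <-> P), R.
          branch 1.2.1 (add (R <-> P), ~R):
            (R <-> P): β-rule — branch into R, P  //  ~R, ~P.
              branch 1.2.1.1 (add R, P):
                × closes — contains both R and ~R.
              branch 1.2.1.2 (add ~R, ~P):
                ○ open, literals {P=F, Q=F, R=F}.
          branch 1.2.2 (add ~(R <-> P), R):
            ~(R <-> P): β-rule — branch into R, ~P  //  ~R, P.
              branch 1.2.2.1 (add R, ~P):
                ○ open, literals {P=F, Q=F, R=T}.
              branch 1.2.2.2 (add ~R, P):
                × closes — contains both R and ~R.
  branch 2 (add (R | P)):
    (R | P): β-rule — branch into R  //  P.
      branch 2.1 (add R):
        ○ open, literals {R=T}.
      branch 2.2 (add P):
        ○ open, literals {P=T}.
3 branches closed, 5 open.
Each open branch fixes some atoms; the unmentioned ones are free. Counting distinct full assignments: branch {P=F, T=T} (Q, R, S) contributes 8 new; branch {P=F, Q=F, R=F} (S, T) contributes 2 new; branch {P=F, Q=F, R=T} (S, T) contributes 2 new; branch {R=T} (P, Q, S, T) contributes 10 new; branch {P=T} (Q, R, S, T) contributes 8 new. Total: 30.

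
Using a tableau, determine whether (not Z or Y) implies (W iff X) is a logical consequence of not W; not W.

Initial set: {not W; not W; not ((not Z or Y) implies (W iff X))}.
not ((not Z or Y) implies (W iff X)): α-rule — add (not Z or Y), not (W iff X).
(not Z or Y): β-rule — branch into not Z  //  Y.
  branch 1 (add not Z):
    not (W iff X): β-rule — branch into W, not X  //  not W, X.
      branch 1.1 (add W, not X):
        × closes — contains both W and not W.
      branch 1.2 (add not W, X):
        ○ open, literals {W=F, X=T, Z=F}.
  branch 2 (add Y):
    not (W iff X): β-rule — branch into W, not X  //  not W, X.
      branch 2.1 (add W, not X):
        × closes — contains both W and not W.
      branch 2.2 (add not W, X):
        ○ open, literals {W=F, X=T, Y=T}.
2 branches closed, 2 open.
An open branch gives a countermodel: W=F, X=T, Z=F (unmentioned atoms arbitrary); the premises hold there but the conclusion fails.

No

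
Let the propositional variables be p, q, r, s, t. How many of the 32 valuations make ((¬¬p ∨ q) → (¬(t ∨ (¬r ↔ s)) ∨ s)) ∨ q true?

29

Initial set: {T (((¬¬p ∨ q) → (¬(t ∨ (¬r ↔ s)) ∨ s)) ∨ q)}.
T (((¬¬p ∨ q) → (¬(t ∨ (¬r ↔ s)) ∨ s)) ∨ q): β-rule — branch into T ((¬¬p ∨ q) → (¬(t ∨ (¬r ↔ s)) ∨ s))  //  T q.
  branch 1 (add T ((¬¬p ∨ q) → (¬(t ∨ (¬r ↔ s)) ∨ s))):
    T ((¬¬p ∨ q) → (¬(t ∨ (¬r ↔ s)) ∨ s)): β-rule — branch into F (¬¬p ∨ q)  //  T (¬(t ∨ (¬r ↔ s)) ∨ s).
      branch 1.1 (add F (¬¬p ∨ q)):
        F (¬¬p ∨ q): α-rule — add F ¬¬p, F q.
        F ¬¬p: drop double negation, giving F p.
        ○ open, literals {p=false, q=false}.
      branch 1.2 (add T (¬(t ∨ (¬r ↔ s)) ∨ s)):
        T (¬(t ∨ (¬r ↔ s)) ∨ s): β-rule — branch into T ¬(t ∨ (¬r ↔ s))  //  T s.
          branch 1.2.1 (add T ¬(t ∨ (¬r ↔ s))):
            T ¬(t ∨ (¬r ↔ s)): α-rule — add F t, F (¬r ↔ s).
            F (¬r ↔ s): β-rule — branch into T ¬r, F s  //  F ¬r, T s.
              branch 1.2.1.1 (add T ¬r, F s):
                ○ open, literals {r=false, s=false, t=false}.
              branch 1.2.1.2 (add F ¬r, T s):
                ○ open, literals {r=true, s=true, t=false}.
          branch 1.2.2 (add T s):
            ○ open, literals {s=true}.
  branch 2 (add T q):
    ○ open, literals {q=true}.
0 branches closed, 5 open.
Each open branch fixes some atoms; the unmentioned ones are free. Counting distinct full assignments: branch {p=false, q=false} (r, s, t) contributes 8 new; branch {r=false, s=false, t=false} (p, q) contributes 3 new; branch {r=true, s=true, t=false} (p, q) contributes 3 new; branch {s=true} (p, q, r, t) contributes 9 new; branch {q=true} (p, r, s, t) contributes 6 new. Total: 29.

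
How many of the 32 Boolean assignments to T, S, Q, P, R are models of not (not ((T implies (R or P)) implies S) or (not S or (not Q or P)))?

Initial set: {not (not ((T implies (R or P)) implies S) or (not S or (not Q or P)))}.
not (not ((T implies (R or P)) implies S) or (not S or (not Q or P))): α-rule — add not not ((T implies (R or P)) implies S), not (not S or (not Q or P)).
not (not S or (not Q or P)): α-rule — add not not S, not (not Q or P).
not (not Q or P): α-rule — add not not Q, not P.
not not ((T implies (R or P)) implies S): β-rule — branch into not (T implies (R or P))  //  S.
  branch 1 (add not (T implies (R or P))):
    not (T implies (R or P)): α-rule — add T, not (R or P).
    not (R or P): α-rule — add not R, not P.
    ○ open, literals {P=0, Q=1, R=0, S=1, T=1}.
  branch 2 (add S):
    ○ open, literals {P=0, Q=1, S=1}.
0 branches closed, 2 open.
Each open branch fixes some atoms; the unmentioned ones are free. Counting distinct full assignments: branch {P=0, Q=1, R=0, S=1, T=1} (none free) contributes 1 new; branch {P=0, Q=1, S=1} (T, R) contributes 3 new. Total: 4.

4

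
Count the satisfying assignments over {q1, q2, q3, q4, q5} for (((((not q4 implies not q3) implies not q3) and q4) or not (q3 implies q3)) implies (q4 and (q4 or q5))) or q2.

32

Initial set: {T ((((((not q4 implies not q3) implies not q3) and q4) or not (q3 implies q3)) implies (q4 and (q4 or q5))) or q2)}.
T ((((((not q4 implies not q3) implies not q3) and q4) or not (q3 implies q3)) implies (q4 and (q4 or q5))) or q2): β-rule — branch into T (((((not q4 implies not q3) implies not q3) and q4) or not (q3 implies q3)) implies (q4 and (q4 or q5)))  //  T q2.
  branch 1 (add T (((((not q4 implies not q3) implies not q3) and q4) or not (q3 implies q3)) implies (q4 and (q4 or q5)))):
    T (((((not q4 implies not q3) implies not q3) and q4) or not (q3 implies q3)) implies (q4 and (q4 or q5))): β-rule — branch into F ((((not q4 implies not q3) implies not q3) and q4) or not (q3 implies q3))  //  T (q4 and (q4 or q5)).
      branch 1.1 (add F ((((not q4 implies not q3) implies not q3) and q4) or not (q3 implies q3))):
        F ((((not q4 implies not q3) implies not q3) and q4) or not (q3 implies q3)): α-rule — add F (((not q4 implies not q3) implies not q3) and q4), F not (q3 implies q3).
        F (((not q4 implies not q3) implies not q3) and q4): β-rule — branch into F ((not q4 implies not q3) implies not q3)  //  F q4.
          branch 1.1.1 (add F ((not q4 implies not q3) implies not q3)):
            F ((not q4 implies not q3) implies not q3): α-rule — add T (not q4 implies not q3), F not q3.
            F not (q3 implies q3): β-rule — branch into F q3  //  T q3.
              branch 1.1.1.1 (add F q3):
                × closes — contains both q3 and not q3.
              branch 1.1.1.2 (add T q3):
                T (not q4 implies not q3): β-rule — branch into F not q4  //  T not q3.
                  branch 1.1.1.2.1 (add F not q4):
                    ○ open, literals {q3=T, q4=T}.
                  branch 1.1.1.2.2 (add T not q3):
                    × closes — contains both q3 and not q3.
          branch 1.1.2 (add F q4):
            F not (q3 implies q3): β-rule — branch into F q3  //  T q3.
              branch 1.1.2.1 (add F q3):
                ○ open, literals {q3=F, q4=F}.
              branch 1.1.2.2 (add T q3):
                ○ open, literals {q3=T, q4=F}.
      branch 1.2 (add T (q4 and (q4 or q5))):
        T (q4 and (q4 or q5)): α-rule — add T q4, T (q4 or q5).
        T (q4 or q5): β-rule — branch into T q4  //  T q5.
          branch 1.2.1 (add T q4):
            ○ open, literals {q4=T}.
          branch 1.2.2 (add T q5):
            ○ open, literals {q4=T, q5=T}.
  branch 2 (add T q2):
    ○ open, literals {q2=T}.
2 branches closed, 6 open.
Each open branch fixes some atoms; the unmentioned ones are free. Counting distinct full assignments: branch {q3=T, q4=T} (q1, q2, q5) contributes 8 new; branch {q3=F, q4=F} (q1, q2, q5) contributes 8 new; branch {q3=T, q4=F} (q1, q2, q5) contributes 8 new; branch {q4=T} (q1, q2, q3, q5) contributes 8 new; branch {q4=T, q5=T} (q1, q2, q3) contributes 0 new; branch {q2=T} (q1, q3, q4, q5) contributes 0 new. Total: 32.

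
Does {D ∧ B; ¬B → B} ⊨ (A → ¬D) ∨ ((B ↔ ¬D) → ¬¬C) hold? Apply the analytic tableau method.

Initial set: {T (D ∧ B); T (¬B → B); F ((A → ¬D) ∨ ((B ↔ ¬D) → ¬¬C))}.
T (D ∧ B): α-rule — add T D, T B.
F ((A → ¬D) ∨ ((B ↔ ¬D) → ¬¬C)): α-rule — add F (A → ¬D), F ((B ↔ ¬D) → ¬¬C).
F (A → ¬D): α-rule — add T A, F ¬D.
F ((B ↔ ¬D) → ¬¬C): α-rule — add T (B ↔ ¬D), F ¬¬C.
F ¬¬C: drop double negation, giving F C.
T (¬B → B): β-rule — branch into F ¬B  //  T B.
  branch 1 (add F ¬B):
    T (B ↔ ¬D): β-rule — branch into T B, T ¬D  //  F B, F ¬D.
      branch 1.1 (add T B, T ¬D):
        × closes — contains both D and ¬D.
      branch 1.2 (add F B, F ¬D):
        × closes — contains both B and ¬B.
  branch 2 (add T B):
    T (B ↔ ¬D): β-rule — branch into T B, T ¬D  //  F B, F ¬D.
      branch 2.1 (add T B, T ¬D):
        × closes — contains both D and ¬D.
      branch 2.2 (add F B, F ¬D):
        × closes — contains both B and ¬B.
All 4 branches close.
Every branch closed, so the premises entail the conclusion.

Yes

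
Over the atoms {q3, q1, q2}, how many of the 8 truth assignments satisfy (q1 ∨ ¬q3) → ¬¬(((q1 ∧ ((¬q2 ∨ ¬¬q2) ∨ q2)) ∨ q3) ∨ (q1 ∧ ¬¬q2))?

6

Initial set: {((q1 ∨ ¬q3) → ¬¬(((q1 ∧ ((¬q2 ∨ ¬¬q2) ∨ q2)) ∨ q3) ∨ (q1 ∧ ¬¬q2)))}.
((q1 ∨ ¬q3) → ¬¬(((q1 ∧ ((¬q2 ∨ ¬¬q2) ∨ q2)) ∨ q3) ∨ (q1 ∧ ¬¬q2))): β-rule — branch into ¬(q1 ∨ ¬q3)  //  ¬¬(((q1 ∧ ((¬q2 ∨ ¬¬q2) ∨ q2)) ∨ q3) ∨ (q1 ∧ ¬¬q2)).
  branch 1 (add ¬(q1 ∨ ¬q3)):
    ¬(q1 ∨ ¬q3): α-rule — add ¬q1, ¬¬q3.
    ○ open, literals {q1=false, q3=true}.
  branch 2 (add ¬¬(((q1 ∧ ((¬q2 ∨ ¬¬q2) ∨ q2)) ∨ q3) ∨ (q1 ∧ ¬¬q2))):
    ¬¬(((q1 ∧ ((¬q2 ∨ ¬¬q2) ∨ q2)) ∨ q3) ∨ (q1 ∧ ¬¬q2)): drop double negation, giving (((q1 ∧ ((¬q2 ∨ ¬¬q2) ∨ q2)) ∨ q3) ∨ (q1 ∧ ¬¬q2)).
    (((q1 ∧ ((¬q2 ∨ ¬¬q2) ∨ q2)) ∨ q3) ∨ (q1 ∧ ¬¬q2)): β-rule — branch into ((q1 ∧ ((¬q2 ∨ ¬¬q2) ∨ q2)) ∨ q3)  //  (q1 ∧ ¬¬q2).
      branch 2.1 (add ((q1 ∧ ((¬q2 ∨ ¬¬q2) ∨ q2)) ∨ q3)):
        ((q1 ∧ ((¬q2 ∨ ¬¬q2) ∨ q2)) ∨ q3): β-rule — branch into (q1 ∧ ((¬q2 ∨ ¬¬q2) ∨ q2))  //  q3.
          branch 2.1.1 (add (q1 ∧ ((¬q2 ∨ ¬¬q2) ∨ q2))):
            (q1 ∧ ((¬q2 ∨ ¬¬q2) ∨ q2)): α-rule — add q1, ((¬q2 ∨ ¬¬q2) ∨ q2).
            ((¬q2 ∨ ¬¬q2) ∨ q2): β-rule — branch into (¬q2 ∨ ¬¬q2)  //  q2.
              branch 2.1.1.1 (add (¬q2 ∨ ¬¬q2)):
                (¬q2 ∨ ¬¬q2): β-rule — branch into ¬q2  //  ¬¬q2.
                  branch 2.1.1.1.1 (add ¬q2):
                    ○ open, literals {q1=true, q2=false}.
                  branch 2.1.1.1.2 (add ¬¬q2):
                    ¬¬q2: drop double negation, giving q2.
                    ○ open, literals {q1=true, q2=true}.
              branch 2.1.1.2 (add q2):
                ○ open, literals {q1=true, q2=true}.
          branch 2.1.2 (add q3):
            ○ open, literals {q3=true}.
      branch 2.2 (add (q1 ∧ ¬¬q2)):
        (q1 ∧ ¬¬q2): α-rule — add q1, ¬¬q2.
        ¬¬q2: drop double negation, giving q2.
        ○ open, literals {q1=true, q2=true}.
0 branches closed, 6 open.
Each open branch fixes some atoms; the unmentioned ones are free. Counting distinct full assignments: branch {q1=false, q3=true} (q2) contributes 2 new; branch {q1=true, q2=false} (q3) contributes 2 new; branch {q1=true, q2=true} (q3) contributes 2 new; branch {q1=true, q2=true} (q3) contributes 0 new; branch {q3=true} (q1, q2) contributes 0 new; branch {q1=true, q2=true} (q3) contributes 0 new. Total: 6.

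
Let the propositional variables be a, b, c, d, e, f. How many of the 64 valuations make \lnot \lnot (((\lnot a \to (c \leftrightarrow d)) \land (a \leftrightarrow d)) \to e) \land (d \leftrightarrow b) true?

26

Initial set: {(\lnot \lnot (((\lnot a \to (c \leftrightarrow d)) \land (a \leftrightarrow d)) \to e) \land (d \leftrightarrow b))}.
(\lnot \lnot (((\lnot a \to (c \leftrightarrow d)) \land (a \leftrightarrow d)) \to e) \land (d \leftrightarrow b)): α-rule — add \lnot \lnot (((\lnot a \to (c \leftrightarrow d)) \land (a \leftrightarrow d)) \to e), (d \leftrightarrow b).
\lnot \lnot (((\lnot a \to (c \leftrightarrow d)) \land (a \leftrightarrow d)) \to e): drop double negation, giving (((\lnot a \to (c \leftrightarrow d)) \land (a \leftrightarrow d)) \to e).
(d \leftrightarrow b): β-rule — branch into d, b  //  \lnot d, \lnot b.
  branch 1 (add d, b):
    (((\lnot a \to (c \leftrightarrow d)) \land (a \leftrightarrow d)) \to e): β-rule — branch into \lnot ((\lnot a \to (c \leftrightarrow d)) \land (a \leftrightarrow d))  //  e.
      branch 1.1 (add \lnot ((\lnot a \to (c \leftrightarrow d)) \land (a \leftrightarrow d))):
        \lnot ((\lnot a \to (c \leftrightarrow d)) \land (a \leftrightarrow d)): β-rule — branch into \lnot (\lnot a \to (c \leftrightarrow d))  //  \lnot (a \leftrightarrow d).
          branch 1.1.1 (add \lnot (\lnot a \to (c \leftrightarrow d))):
            \lnot (\lnot a \to (c \leftrightarrow d)): α-rule — add \lnot a, \lnot (c \leftrightarrow d).
            \lnot (c \leftrightarrow d): β-rule — branch into c, \lnot d  //  \lnot c, d.
              branch 1.1.1.1 (add c, \lnot d):
                × closes — contains both d and \lnot d.
              branch 1.1.1.2 (add \lnot c, d):
                ○ open, literals {a=F, b=T, c=F, d=T}.
          branch 1.1.2 (add \lnot (a \leftrightarrow d)):
            \lnot (a \leftrightarrow d): β-rule — branch into a, \lnot d  //  \lnot a, d.
              branch 1.1.2.1 (add a, \lnot d):
                × closes — contains both d and \lnot d.
              branch 1.1.2.2 (add \lnot a, d):
                ○ open, literals {a=F, b=T, d=T}.
      branch 1.2 (add e):
        ○ open, literals {b=T, d=T, e=T}.
  branch 2 (add \lnot d, \lnot b):
    (((\lnot a \to (c \leftrightarrow d)) \land (a \leftrightarrow d)) \to e): β-rule — branch into \lnot ((\lnot a \to (c \leftrightarrow d)) \land (a \leftrightarrow d))  //  e.
      branch 2.1 (add \lnot ((\lnot a \to (c \leftrightarrow d)) \land (a \leftrightarrow d))):
        \lnot ((\lnot a \to (c \leftrightarrow d)) \land (a \leftrightarrow d)): β-rule — branch into \lnot (\lnot a \to (c \leftrightarrow d))  //  \lnot (a \leftrightarrow d).
          branch 2.1.1 (add \lnot (\lnot a \to (c \leftrightarrow d))):
            \lnot (\lnot a \to (c \leftrightarrow d)): α-rule — add \lnot a, \lnot (c \leftrightarrow d).
            \lnot (c \leftrightarrow d): β-rule — branch into c, \lnot d  //  \lnot c, d.
              branch 2.1.1.1 (add c, \lnot d):
                ○ open, literals {a=F, b=F, c=T, d=F}.
              branch 2.1.1.2 (add \lnot c, d):
                × closes — contains both d and \lnot d.
          branch 2.1.2 (add \lnot (a \leftrightarrow d)):
            \lnot (a \leftrightarrow d): β-rule — branch into a, \lnot d  //  \lnot a, d.
              branch 2.1.2.1 (add a, \lnot d):
                ○ open, literals {a=T, b=F, d=F}.
              branch 2.1.2.2 (add \lnot a, d):
                × closes — contains both d and \lnot d.
      branch 2.2 (add e):
        ○ open, literals {b=F, d=F, e=T}.
4 branches closed, 6 open.
Each open branch fixes some atoms; the unmentioned ones are free. Counting distinct full assignments: branch {a=F, b=T, c=F, d=T} (e, f) contributes 4 new; branch {a=F, b=T, d=T} (c, e, f) contributes 4 new; branch {b=T, d=T, e=T} (a, c, f) contributes 4 new; branch {a=F, b=F, c=T, d=F} (e, f) contributes 4 new; branch {a=T, b=F, d=F} (c, e, f) contributes 8 new; branch {b=F, d=F, e=T} (a, c, f) contributes 2 new. Total: 26.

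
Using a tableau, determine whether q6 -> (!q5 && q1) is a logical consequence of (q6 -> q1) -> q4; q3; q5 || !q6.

No

Initial set: {T ((q6 -> q1) -> q4); T q3; T (q5 || !q6); F (q6 -> (!q5 && q1))}.
F (q6 -> (!q5 && q1)): α-rule — add T q6, F (!q5 && q1).
T ((q6 -> q1) -> q4): β-rule — branch into F (q6 -> q1)  //  T q4.
  branch 1 (add F (q6 -> q1)):
    F (q6 -> q1): α-rule — add T q6, F q1.
    T (q5 || !q6): β-rule — branch into T q5  //  T !q6.
      branch 1.1 (add T q5):
        F (!q5 && q1): β-rule — branch into F !q5  //  F q1.
          branch 1.1.1 (add F !q5):
            ○ open, literals {q1=F, q3=T, q5=T, q6=T}.
          branch 1.1.2 (add F q1):
            ○ open, literals {q1=F, q3=T, q5=T, q6=T}.
      branch 1.2 (add T !q6):
        × closes — contains both q6 and !q6.
  branch 2 (add T q4):
    T (q5 || !q6): β-rule — branch into T q5  //  T !q6.
      branch 2.1 (add T q5):
        F (!q5 && q1): β-rule — branch into F !q5  //  F q1.
          branch 2.1.1 (add F !q5):
            ○ open, literals {q3=T, q4=T, q5=T, q6=T}.
          branch 2.1.2 (add F q1):
            ○ open, literals {q1=F, q3=T, q4=T, q5=T, q6=T}.
      branch 2.2 (add T !q6):
        × closes — contains both q6 and !q6.
2 branches closed, 4 open.
An open branch gives a countermodel: q1=F, q3=T, q5=T, q6=T (unmentioned atoms arbitrary); the premises hold there but the conclusion fails.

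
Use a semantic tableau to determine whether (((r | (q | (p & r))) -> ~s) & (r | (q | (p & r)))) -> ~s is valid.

Assume the negation and expand:
Initial set: {~((((r | (q | (p & r))) -> ~s) & (r | (q | (p & r)))) -> ~s)}.
~((((r | (q | (p & r))) -> ~s) & (r | (q | (p & r)))) -> ~s): α-rule — add (((r | (q | (p & r))) -> ~s) & (r | (q | (p & r)))), ~~s.
(((r | (q | (p & r))) -> ~s) & (r | (q | (p & r)))): α-rule — add ((r | (q | (p & r))) -> ~s), (r | (q | (p & r))).
((r | (q | (p & r))) -> ~s): β-rule — branch into ~(r | (q | (p & r)))  //  ~s.
  branch 1 (add ~(r | (q | (p & r)))):
    ~(r | (q | (p & r))): α-rule — add ~r, ~(q | (p & r)).
    ~(q | (p & r)): α-rule — add ~q, ~(p & r).
    (r | (q | (p & r))): β-rule — branch into r  //  (q | (p & r)).
      branch 1.1 (add r):
        × closes — contains both r and ~r.
      branch 1.2 (add (q | (p & r))):
        ~(p & r): β-rule — branch into ~p  //  ~r.
          branch 1.2.1 (add ~p):
            (q | (p & r)): β-rule — branch into q  //  (p & r).
              branch 1.2.1.1 (add q):
                × closes — contains both q and ~q.
              branch 1.2.1.2 (add (p & r)):
                (p & r): α-rule — add p, r.
                × closes — contains both p and ~p.
          branch 1.2.2 (add ~r):
            (q | (p & r)): β-rule — branch into q  //  (p & r).
              branch 1.2.2.1 (add q):
                × closes — contains both q and ~q.
              branch 1.2.2.2 (add (p & r)):
                (p & r): α-rule — add p, r.
                × closes — contains both r and ~r.
  branch 2 (add ~s):
    × closes — contains both s and ~s.
All 6 branches close.
Every branch closed, so the negation is unsatisfiable and the formula is valid.

Valid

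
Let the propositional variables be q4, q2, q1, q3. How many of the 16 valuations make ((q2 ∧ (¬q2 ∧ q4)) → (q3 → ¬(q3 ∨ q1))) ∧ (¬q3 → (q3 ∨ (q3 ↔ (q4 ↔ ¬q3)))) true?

12

Initial set: {(((q2 ∧ (¬q2 ∧ q4)) → (q3 → ¬(q3 ∨ q1))) ∧ (¬q3 → (q3 ∨ (q3 ↔ (q4 ↔ ¬q3)))))}.
(((q2 ∧ (¬q2 ∧ q4)) → (q3 → ¬(q3 ∨ q1))) ∧ (¬q3 → (q3 ∨ (q3 ↔ (q4 ↔ ¬q3))))): α-rule — add ((q2 ∧ (¬q2 ∧ q4)) → (q3 → ¬(q3 ∨ q1))), (¬q3 → (q3 ∨ (q3 ↔ (q4 ↔ ¬q3)))).
((q2 ∧ (¬q2 ∧ q4)) → (q3 → ¬(q3 ∨ q1))): β-rule — branch into ¬(q2 ∧ (¬q2 ∧ q4))  //  (q3 → ¬(q3 ∨ q1)).
  branch 1 (add ¬(q2 ∧ (¬q2 ∧ q4))):
    (¬q3 → (q3 ∨ (q3 ↔ (q4 ↔ ¬q3)))): β-rule — branch into ¬¬q3  //  (q3 ∨ (q3 ↔ (q4 ↔ ¬q3))).
      branch 1.1 (add ¬¬q3):
        ¬(q2 ∧ (¬q2 ∧ q4)): β-rule — branch into ¬q2  //  ¬(¬q2 ∧ q4).
          branch 1.1.1 (add ¬q2):
            ○ open, literals {q2=F, q3=T}.
          branch 1.1.2 (add ¬(¬q2 ∧ q4)):
            ¬(¬q2 ∧ q4): β-rule — branch into ¬¬q2  //  ¬q4.
              branch 1.1.2.1 (add ¬¬q2):
                ○ open, literals {q2=T, q3=T}.
              branch 1.1.2.2 (add ¬q4):
                ○ open, literals {q3=T, q4=F}.
      branch 1.2 (add (q3 ∨ (q3 ↔ (q4 ↔ ¬q3)))):
        ¬(q2 ∧ (¬q2 ∧ q4)): β-rule — branch into ¬q2  //  ¬(¬q2 ∧ q4).
          branch 1.2.1 (add ¬q2):
            (q3 ∨ (q3 ↔ (q4 ↔ ¬q3))): β-rule — branch into q3  //  (q3 ↔ (q4 ↔ ¬q3)).
              branch 1.2.1.1 (add q3):
                ○ open, literals {q2=F, q3=T}.
              branch 1.2.1.2 (add (q3 ↔ (q4 ↔ ¬q3))):
                (q3 ↔ (q4 ↔ ¬q3)): β-rule — branch into q3, (q4 ↔ ¬q3)  //  ¬q3, ¬(q4 ↔ ¬q3).
                  branch 1.2.1.2.1 (add q3, (q4 ↔ ¬q3)):
                    (q4 ↔ ¬q3): β-rule — branch into q4, ¬q3  //  ¬q4, ¬¬q3.
                      branch 1.2.1.2.1.1 (add q4, ¬q3):
                        × closes — contains both q3 and ¬q3.
                      branch 1.2.1.2.1.2 (add ¬q4, ¬¬q3):
                        ○ open, literals {q2=F, q3=T, q4=F}.
                  branch 1.2.1.2.2 (add ¬q3, ¬(q4 ↔ ¬q3)):
                    ¬(q4 ↔ ¬q3): β-rule — branch into q4, ¬¬q3  //  ¬q4, ¬q3.
                      branch 1.2.1.2.2.1 (add q4, ¬¬q3):
                        × closes — contains both q3 and ¬q3.
                      branch 1.2.1.2.2.2 (add ¬q4, ¬q3):
                        ○ open, literals {q2=F, q3=F, q4=F}.
          branch 1.2.2 (add ¬(¬q2 ∧ q4)):
            (q3 ∨ (q3 ↔ (q4 ↔ ¬q3))): β-rule — branch into q3  //  (q3 ↔ (q4 ↔ ¬q3)).
              branch 1.2.2.1 (add q3):
                ¬(¬q2 ∧ q4): β-rule — branch into ¬¬q2  //  ¬q4.
                  branch 1.2.2.1.1 (add ¬¬q2):
                    ○ open, literals {q2=T, q3=T}.
                  branch 1.2.2.1.2 (add ¬q4):
                    ○ open, literals {q3=T, q4=F}.
              branch 1.2.2.2 (add (q3 ↔ (q4 ↔ ¬q3))):
                ¬(¬q2 ∧ q4): β-rule — branch into ¬¬q2  //  ¬q4.
                  branch 1.2.2.2.1 (add ¬¬q2):
                    (q3 ↔ (q4 ↔ ¬q3)): β-rule — branch into q3, (q4 ↔ ¬q3)  //  ¬q3, ¬(q4 ↔ ¬q3).
                      branch 1.2.2.2.1.1 (add q3, (q4 ↔ ¬q3)):
                        (q4 ↔ ¬q3): β-rule — branch into q4, ¬q3  //  ¬q4, ¬¬q3.
                          branch 1.2.2.2.1.1.1 (add q4, ¬q3):
                            × closes — contains both q3 and ¬q3.
                          branch 1.2.2.2.1.1.2 (add ¬q4, ¬¬q3):
                            ○ open, literals {q2=T, q3=T, q4=F}.
                      branch 1.2.2.2.1.2 (add ¬q3, ¬(q4 ↔ ¬q3)):
                        ¬(q4 ↔ ¬q3): β-rule — branch into q4, ¬¬q3  //  ¬q4, ¬q3.
                          branch 1.2.2.2.1.2.1 (add q4, ¬¬q3):
                            × closes — contains both q3 and ¬q3.
                          branch 1.2.2.2.1.2.2 (add ¬q4, ¬q3):
                            ○ open, literals {q2=T, q3=F, q4=F}.
                  branch 1.2.2.2.2 (add ¬q4):
                    (q3 ↔ (q4 ↔ ¬q3)): β-rule — branch into q3, (q4 ↔ ¬q3)  //  ¬q3, ¬(q4 ↔ ¬q3).
                      branch 1.2.2.2.2.1 (add q3, (q4 ↔ ¬q3)):
                        (q4 ↔ ¬q3): β-rule — branch into q4, ¬q3  //  ¬q4, ¬¬q3.
                          branch 1.2.2.2.2.1.1 (add q4, ¬q3):
                            × closes — contains both q4 and ¬q4.
                          branch 1.2.2.2.2.1.2 (add ¬q4, ¬¬q3):
                            ○ open, literals {q3=T, q4=F}.
                      branch 1.2.2.2.2.2 (add ¬q3, ¬(q4 ↔ ¬q3)):
                        ¬(q4 ↔ ¬q3): β-rule — branch into q4, ¬¬q3  //  ¬q4, ¬q3.
                          branch 1.2.2.2.2.2.1 (add q4, ¬¬q3):
                            × closes — contains both q4 and ¬q4.
                          branch 1.2.2.2.2.2.2 (add ¬q4, ¬q3):
                            ○ open, literals {q3=F, q4=F}.
  branch 2 (add (q3 → ¬(q3 ∨ q1))):
    (¬q3 → (q3 ∨ (q3 ↔ (q4 ↔ ¬q3)))): β-rule — branch into ¬¬q3  //  (q3 ∨ (q3 ↔ (q4 ↔ ¬q3))).
      branch 2.1 (add ¬¬q3):
        (q3 → ¬(q3 ∨ q1)): β-rule — branch into ¬q3  //  ¬(q3 ∨ q1).
          branch 2.1.1 (add ¬q3):
            × closes — contains both q3 and ¬q3.
          branch 2.1.2 (add ¬(q3 ∨ q1)):
            ¬(q3 ∨ q1): α-rule — add ¬q3, ¬q1.
            × closes — contains both q3 and ¬q3.
      branch 2.2 (add (q3 ∨ (q3 ↔ (q4 ↔ ¬q3)))):
        (q3 → ¬(q3 ∨ q1)): β-rule — branch into ¬q3  //  ¬(q3 ∨ q1).
          branch 2.2.1 (add ¬q3):
            (q3 ∨ (q3 ↔ (q4 ↔ ¬q3))): β-rule — branch into q3  //  (q3 ↔ (q4 ↔ ¬q3)).
              branch 2.2.1.1 (add q3):
                × closes — contains both q3 and ¬q3.
              branch 2.2.1.2 (add (q3 ↔ (q4 ↔ ¬q3))):
                (q3 ↔ (q4 ↔ ¬q3)): β-rule — branch into q3, (q4 ↔ ¬q3)  //  ¬q3, ¬(q4 ↔ ¬q3).
                  branch 2.2.1.2.1 (add q3, (q4 ↔ ¬q3)):
                    × closes — contains both q3 and ¬q3.
                  branch 2.2.1.2.2 (add ¬q3, ¬(q4 ↔ ¬q3)):
                    ¬(q4 ↔ ¬q3): β-rule — branch into q4, ¬¬q3  //  ¬q4, ¬q3.
                      branch 2.2.1.2.2.1 (add q4, ¬¬q3):
                        × closes — contains both q3 and ¬q3.
                      branch 2.2.1.2.2.2 (add ¬q4, ¬q3):
                        ○ open, literals {q3=F, q4=F}.
          branch 2.2.2 (add ¬(q3 ∨ q1)):
            ¬(q3 ∨ q1): α-rule — add ¬q3, ¬q1.
            (q3 ∨ (q3 ↔ (q4 ↔ ¬q3))): β-rule — branch into q3  //  (q3 ↔ (q4 ↔ ¬q3)).
              branch 2.2.2.1 (add q3):
                × closes — contains both q3 and ¬q3.
              branch 2.2.2.2 (add (q3 ↔ (q4 ↔ ¬q3))):
                (q3 ↔ (q4 ↔ ¬q3)): β-rule — branch into q3, (q4 ↔ ¬q3)  //  ¬q3, ¬(q4 ↔ ¬q3).
                  branch 2.2.2.2.1 (add q3, (q4 ↔ ¬q3)):
                    × closes — contains both q3 and ¬q3.
                  branch 2.2.2.2.2 (add ¬q3, ¬(q4 ↔ ¬q3)):
                    ¬(q4 ↔ ¬q3): β-rule — branch into q4, ¬¬q3  //  ¬q4, ¬q3.
                      branch 2.2.2.2.2.1 (add q4, ¬¬q3):
                        × closes — contains both q3 and ¬q3.
                      branch 2.2.2.2.2.2 (add ¬q4, ¬q3):
                        ○ open, literals {q1=F, q3=F, q4=F}.
14 branches closed, 14 open.
Each open branch fixes some atoms; the unmentioned ones are free. Counting distinct full assignments: branch {q2=F, q3=T} (q4, q1) contributes 4 new; branch {q2=T, q3=T} (q4, q1) contributes 4 new; branch {q3=T, q4=F} (q2, q1) contributes 0 new; branch {q2=F, q3=T} (q4, q1) contributes 0 new; branch {q2=F, q3=T, q4=F} (q1) contributes 0 new; branch {q2=F, q3=F, q4=F} (q1) contributes 2 new; branch {q2=T, q3=T} (q4, q1) contributes 0 new; branch {q3=T, q4=F} (q2, q1) contributes 0 new; branch {q2=T, q3=T, q4=F} (q1) contributes 0 new; branch {q2=T, q3=F, q4=F} (q1) contributes 2 new; branch {q3=T, q4=F} (q2, q1) contributes 0 new; branch {q3=F, q4=F} (q2, q1) contributes 0 new; branch {q3=F, q4=F} (q2, q1) contributes 0 new; branch {q1=F, q3=F, q4=F} (q2) contributes 0 new. Total: 12.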